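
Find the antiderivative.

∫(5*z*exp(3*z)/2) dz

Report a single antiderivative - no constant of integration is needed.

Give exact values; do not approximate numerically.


Answer: 5*z*exp(3*z)/6 - 5*exp(3*z)/18.


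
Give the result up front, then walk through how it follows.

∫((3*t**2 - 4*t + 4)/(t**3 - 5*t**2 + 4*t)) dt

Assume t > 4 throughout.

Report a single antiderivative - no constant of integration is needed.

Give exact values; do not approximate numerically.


The answer is log(t) + 3*log(t - 4) - log(t - 1).
Step 1. Decompose ∫((3*t**2 - 4*t + 4)/(t**3 - 5*t**2 + 4*t)) dt by partial fractions, (3*t**2 - 4*t + 4)/(t**3 - 5*t**2 + 4*t) = -1/(t - 1) + 3/(t - 4) + 1/t: now ∫(1/t) dt + ∫(3/(t - 4)) dt + ∫(-1/(t - 1)) dt.
Step 2. Evaluate the standard form [assuming t > 4]: now 3*log(t - 4) + ∫(1/t) dt + ∫(-1/(t - 1)) dt.
Step 3. Evaluate the standard form [assuming t > 0]: now log(t) + 3*log(t - 4) + ∫(-1/(t - 1)) dt.
Step 4. Evaluate the standard form [assuming t > 1]: now log(t) + 3*log(t - 4) - log(t - 1).
Answer: log(t) + 3*log(t - 4) - log(t - 1).


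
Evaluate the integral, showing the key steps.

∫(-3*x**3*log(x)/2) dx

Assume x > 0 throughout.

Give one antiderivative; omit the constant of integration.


Step 1. Integrate ∫(-3*x**3*log(x)/2) dx by parts with u = log(x), dv = (-3*x**3/2) dx, so v = -3*x**4/8 [assuming x > 0]: now -3*x**4*log(x)/8 + ∫(3*x**3/8) dx.
Step 2. Evaluate the standard form: now -3*x**4*log(x)/8 + 3*x**4/32.
Answer: -3*x**4*log(x)/8 + 3*x**4/32.


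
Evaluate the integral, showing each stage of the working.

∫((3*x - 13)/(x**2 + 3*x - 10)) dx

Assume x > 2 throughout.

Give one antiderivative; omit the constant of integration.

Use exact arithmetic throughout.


Step 1. Decompose ∫((3*x - 13)/(x**2 + 3*x - 10)) dx by partial fractions, (3*x - 13)/(x**2 + 3*x - 10) = 4/(x + 5) - 1/(x - 2): now ∫(-1/(x - 2)) dx + ∫(4/(x + 5)) dx.
Step 2. Evaluate the standard form [assuming x > 2]: now -log(x - 2) + ∫(4/(x + 5)) dx.
Step 3. Evaluate the standard form [assuming x > -5]: now -log(x - 2) + 4*log(x + 5).
Answer: -log(x - 2) + 4*log(x + 5).


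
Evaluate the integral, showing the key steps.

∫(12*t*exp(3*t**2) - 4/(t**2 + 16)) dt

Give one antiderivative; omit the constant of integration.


Step 1. Rewrite: now ∫(12*t*exp(3*t**2)) dt + ∫(-4/(t**2 + 16)) dt.
Step 2. Evaluate the standard form: now -atan(t/4) + ∫(12*t*exp(3*t**2)) dt.
Step 3. Substitute u = t**2, turning ∫(12*t*exp(3*t**2)) dt into ∫(6*exp(3*u)) du: now -atan(t/4) + ∫(6*exp(3*u)) du.
Step 4. Evaluate the standard form: now 2*exp(3*u) - atan(t/4).
Step 5. Substitute back u = t**2: now 2*exp(3*t**2) - atan(t/4).
Answer: 2*exp(3*t**2) - atan(t/4).


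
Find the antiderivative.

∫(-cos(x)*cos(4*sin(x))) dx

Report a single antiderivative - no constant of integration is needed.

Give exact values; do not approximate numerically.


Answer: -sin(4*sin(x))/4.


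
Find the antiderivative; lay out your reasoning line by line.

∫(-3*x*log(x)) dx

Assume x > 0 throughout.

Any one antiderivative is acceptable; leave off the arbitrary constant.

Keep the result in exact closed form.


Step 1. Integrate ∫(-3*x*log(x)) dx by parts with u = log(x), dv = (-3*x) dx, so v = -3*x**2/2 [assuming x > 0]: now -3*x**2*log(x)/2 + ∫(3*x/2) dx.
Step 2. Evaluate the standard form: now -3*x**2*log(x)/2 + 3*x**2/4.
Answer: -3*x**2*log(x)/2 + 3*x**2/4.


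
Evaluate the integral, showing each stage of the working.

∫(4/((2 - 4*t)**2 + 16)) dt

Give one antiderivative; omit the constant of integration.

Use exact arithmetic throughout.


Step 1. Substitute u = 2 - 4*t, turning ∫(4/((2 - 4*t)**2 + 16)) dt into ∫(-1/(u**2 + 16)) du: now ∫(-1/(u**2 + 16)) du.
Step 2. Evaluate the standard form: now -atan(u/4)/4.
Step 3. Substitute back u = 2 - 4*t: now atan(t - 1/2)/4.
Answer: atan(t - 1/2)/4.


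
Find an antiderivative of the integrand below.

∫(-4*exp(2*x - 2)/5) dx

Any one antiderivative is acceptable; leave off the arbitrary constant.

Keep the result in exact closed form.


Answer: -2*exp(2*x - 2)/5.


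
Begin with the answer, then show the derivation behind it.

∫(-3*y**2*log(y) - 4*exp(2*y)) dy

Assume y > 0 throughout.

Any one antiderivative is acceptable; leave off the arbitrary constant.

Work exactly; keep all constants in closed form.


The answer is -y**3*log(y) + y**3/3 - 2*exp(2*y).
Step 1. Rewrite: now ∫(-3*y**2*log(y)) dy + ∫(-4*exp(2*y)) dy.
Step 2. Evaluate the standard form: now -2*exp(2*y) + ∫(-3*y**2*log(y)) dy.
Step 3. Integrate ∫(-3*y**2*log(y)) dy by parts with u = log(y), dv = (-3*y**2) dy, so v = -y**3 [assuming y > 0]: now -y**3*log(y) - 2*exp(2*y) + ∫(y**2) dy.
Step 4. Evaluate the standard form: now -y**3*log(y) + y**3/3 - 2*exp(2*y).
Answer: -y**3*log(y) + y**3/3 - 2*exp(2*y).


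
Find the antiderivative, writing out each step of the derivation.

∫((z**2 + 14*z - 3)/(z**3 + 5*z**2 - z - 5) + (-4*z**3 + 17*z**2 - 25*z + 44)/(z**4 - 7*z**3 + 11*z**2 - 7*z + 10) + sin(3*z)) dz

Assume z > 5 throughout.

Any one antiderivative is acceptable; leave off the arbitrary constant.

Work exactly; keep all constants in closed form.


Step 1. Rewrite: now ∫((z**2 + 14*z - 3)/(z**3 + 5*z**2 - z - 5)) dz + ∫((-4*z**3 + 17*z**2 - 25*z + 44)/(z**4 - 7*z**3 + 11*z**2 - 7*z + 10)) dz + ∫(sin(3*z)) dz.
Step 2. Decompose ∫((-4*z**3 + 17*z**2 - 25*z + 44)/(z**4 - 7*z**3 + 11*z**2 - 7*z + 10)) dz by partial fractions, (-4*z**3 + 17*z**2 - 25*z + 44)/(z**4 - 7*z**3 + 11*z**2 - 7*z + 10) = 3/(z**2 + 1) - 2/(z - 2) - 2/(z - 5): now ∫((z**2 + 14*z - 3)/(z**3 + 5*z**2 - z - 5)) dz + ∫(-2/(z - 5)) dz + ∫(-2/(z - 2)) dz + ∫(3/(z**2 + 1)) dz + ∫(sin(3*z)) dz.
Step 3. Evaluate the standard form [assuming z > 5]: now -2*log(z - 5) + ∫((z**2 + 14*z - 3)/(z**3 + 5*z**2 - z - 5)) dz + ∫(-2/(z - 2)) dz + ∫(3/(z**2 + 1)) dz + ∫(sin(3*z)) dz.
Step 4. Evaluate the standard form [assuming z > 2]: now -2*log(z - 5) - 2*log(z - 2) + ∫((z**2 + 14*z - 3)/(z**3 + 5*z**2 - z - 5)) dz + ∫(3/(z**2 + 1)) dz + ∫(sin(3*z)) dz.
Step 5. Evaluate the standard form: now -2*log(z - 5) - 2*log(z - 2) + 3*atan(z) + ∫((z**2 + 14*z - 3)/(z**3 + 5*z**2 - z - 5)) dz + ∫(sin(3*z)) dz.
Step 6. Decompose ∫((z**2 + 14*z - 3)/(z**3 + 5*z**2 - z - 5)) dz by partial fractions, (z**2 + 14*z - 3)/(z**3 + 5*z**2 - z - 5) = -2/(z + 5) + 2/(z + 1) + 1/(z - 1): now -2*log(z - 5) - 2*log(z - 2) + 3*atan(z) + ∫(1/(z - 1)) dz + ∫(2/(z + 1)) dz + ∫(-2/(z + 5)) dz + ∫(sin(3*z)) dz.
Step 7. Evaluate the standard form [assuming z > -5]: now -2*log(z - 5) - 2*log(z - 2) - 2*log(z + 5) + 3*atan(z) + ∫(1/(z - 1)) dz + ∫(2/(z + 1)) dz + ∫(sin(3*z)) dz.
Step 8. Evaluate the standard form [assuming z > -1]: now -2*log(z - 5) - 2*log(z - 2) + 2*log(z + 1) - 2*log(z + 5) + 3*atan(z) + ∫(1/(z - 1)) dz + ∫(sin(3*z)) dz.
Step 9. Evaluate the standard form [assuming z > 1]: now -2*log(z - 5) - 2*log(z - 2) + log(z - 1) + 2*log(z + 1) - 2*log(z + 5) + 3*atan(z) + ∫(sin(3*z)) dz.
Step 10. Evaluate the standard form: now -2*log(z - 5) - 2*log(z - 2) + log(z - 1) + 2*log(z + 1) - 2*log(z + 5) - cos(3*z)/3 + 3*atan(z).
Answer: -2*log(z - 5) - 2*log(z - 2) + log(z - 1) + 2*log(z + 1) - 2*log(z + 5) - cos(3*z)/3 + 3*atan(z).


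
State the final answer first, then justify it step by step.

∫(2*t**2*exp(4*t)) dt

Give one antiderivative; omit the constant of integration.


The answer is t**2*exp(4*t)/2 - t*exp(4*t)/4 + exp(4*t)/16.
Step 1. Integrate ∫(2*t**2*exp(4*t)) dt by parts with u = t**2, dv = (2*exp(4*t)) dt, so v = exp(4*t)/2: now t**2*exp(4*t)/2 + ∫(-t*exp(4*t)) dt.
Step 2. Integrate ∫(-t*exp(4*t)) dt by parts with u = t, dv = (-exp(4*t)) dt, so v = -exp(4*t)/4: now t**2*exp(4*t)/2 - t*exp(4*t)/4 + ∫(exp(4*t)/4) dt.
Step 3. Evaluate the standard form: now t**2*exp(4*t)/2 - t*exp(4*t)/4 + exp(4*t)/16.
Answer: t**2*exp(4*t)/2 - t*exp(4*t)/4 + exp(4*t)/16.


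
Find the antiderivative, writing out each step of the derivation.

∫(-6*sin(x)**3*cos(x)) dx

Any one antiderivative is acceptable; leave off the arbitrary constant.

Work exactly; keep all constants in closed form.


Step 1. Substitute u = sin(x), turning ∫(-6*sin(x)**3*cos(x)) dx into ∫(-6*u**3) du: now ∫(-6*u**3) du.
Step 2. Evaluate the standard form: now -3*u**4/2.
Step 3. Substitute back u = sin(x): now -3*sin(x)**4/2.
Answer: -3*sin(x)**4/2.


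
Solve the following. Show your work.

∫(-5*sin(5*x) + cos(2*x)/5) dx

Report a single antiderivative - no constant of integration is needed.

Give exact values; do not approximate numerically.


Step 1. Rewrite: now ∫(-5*sin(5*x)) dx + ∫(cos(2*x)/5) dx.
Step 2. Evaluate the standard form: now sin(2*x)/10 + ∫(-5*sin(5*x)) dx.
Step 3. Evaluate the standard form: now sin(2*x)/10 + cos(5*x).
Answer: sin(2*x)/10 + cos(5*x).


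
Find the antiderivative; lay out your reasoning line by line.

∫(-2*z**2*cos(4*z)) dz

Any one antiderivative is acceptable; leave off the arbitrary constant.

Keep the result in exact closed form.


Step 1. Integrate ∫(-2*z**2*cos(4*z)) dz by parts with u = z**2, dv = (-2*cos(4*z)) dz, so v = -sin(4*z)/2: now -z**2*sin(4*z)/2 + ∫(z*sin(4*z)) dz.
Step 2. Integrate ∫(z*sin(4*z)) dz by parts with u = z, dv = (sin(4*z)) dz, so v = -cos(4*z)/4: now -z**2*sin(4*z)/2 - z*cos(4*z)/4 + ∫(cos(4*z)/4) dz.
Step 3. Evaluate the standard form: now -z**2*sin(4*z)/2 - z*cos(4*z)/4 + sin(4*z)/16.
Answer: -z**2*sin(4*z)/2 - z*cos(4*z)/4 + sin(4*z)/16.


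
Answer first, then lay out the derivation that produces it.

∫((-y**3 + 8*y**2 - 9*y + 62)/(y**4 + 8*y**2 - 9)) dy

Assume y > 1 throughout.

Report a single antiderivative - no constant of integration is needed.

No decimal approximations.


The answer is 3*log(y - 1) - 4*log(y + 1) + atan(y/3)/3.
Step 1. Decompose ∫((-y**3 + 8*y**2 - 9*y + 62)/(y**4 + 8*y**2 - 9)) dy by partial fractions, (-y**3 + 8*y**2 - 9*y + 62)/(y**4 + 8*y**2 - 9) = 1/(y**2 + 9) - 4/(y + 1) + 3/(y - 1): now ∫(3/(y - 1)) dy + ∫(-4/(y + 1)) dy + ∫(1/(y**2 + 9)) dy.
Step 2. Evaluate the standard form [assuming y > -1]: now -4*log(y + 1) + ∫(3/(y - 1)) dy + ∫(1/(y**2 + 9)) dy.
Step 3. Evaluate the standard form [assuming y > 1]: now 3*log(y - 1) - 4*log(y + 1) + ∫(1/(y**2 + 9)) dy.
Step 4. Evaluate the standard form: now 3*log(y - 1) - 4*log(y + 1) + atan(y/3)/3.
Answer: 3*log(y - 1) - 4*log(y + 1) + atan(y/3)/3.


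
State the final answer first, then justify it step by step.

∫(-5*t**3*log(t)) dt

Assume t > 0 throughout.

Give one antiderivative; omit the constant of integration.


The answer is -5*t**4*log(t)/4 + 5*t**4/16.
Step 1. Integrate ∫(-5*t**3*log(t)) dt by parts with u = log(t), dv = (-5*t**3) dt, so v = -5*t**4/4 [assuming t > 0]: now -5*t**4*log(t)/4 + ∫(5*t**3/4) dt.
Step 2. Evaluate the standard form: now -5*t**4*log(t)/4 + 5*t**4/16.
Answer: -5*t**4*log(t)/4 + 5*t**4/16.


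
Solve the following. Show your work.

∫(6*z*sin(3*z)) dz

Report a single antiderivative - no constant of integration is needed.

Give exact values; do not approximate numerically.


Step 1. Integrate ∫(6*z*sin(3*z)) dz by parts with u = z, dv = (6*sin(3*z)) dz, so v = -2*cos(3*z): now -2*z*cos(3*z) + ∫(2*cos(3*z)) dz.
Step 2. Evaluate the standard form: now -2*z*cos(3*z) + 2*sin(3*z)/3.
Answer: -2*z*cos(3*z) + 2*sin(3*z)/3.


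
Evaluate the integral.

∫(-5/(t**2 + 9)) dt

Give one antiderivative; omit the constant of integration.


Answer: -5*atan(t/3)/3.


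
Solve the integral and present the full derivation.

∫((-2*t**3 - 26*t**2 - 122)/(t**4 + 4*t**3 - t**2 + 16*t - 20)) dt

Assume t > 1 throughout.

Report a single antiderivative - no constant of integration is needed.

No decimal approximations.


Step 1. Decompose ∫((-2*t**3 - 26*t**2 - 122)/(t**4 + 4*t**3 - t**2 + 16*t - 20)) dt by partial fractions, (-2*t**3 - 26*t**2 - 122)/(t**4 + 4*t**3 - t**2 + 16*t - 20) = 2/(t**2 + 4) + 3/(t + 5) - 5/(t - 1): now ∫(-5/(t - 1)) dt + ∫(3/(t + 5)) dt + ∫(2/(t**2 + 4)) dt.
Step 2. Evaluate the standard form [assuming t > 1]: now -5*log(t - 1) + ∫(3/(t + 5)) dt + ∫(2/(t**2 + 4)) dt.
Step 3. Evaluate the standard form [assuming t > -5]: now -5*log(t - 1) + 3*log(t + 5) + ∫(2/(t**2 + 4)) dt.
Step 4. Evaluate the standard form: now -5*log(t - 1) + 3*log(t + 5) + atan(t/2).
Answer: -5*log(t - 1) + 3*log(t + 5) + atan(t/2).


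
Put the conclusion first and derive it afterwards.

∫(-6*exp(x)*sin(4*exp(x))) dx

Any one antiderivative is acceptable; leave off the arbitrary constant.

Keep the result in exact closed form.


The answer is 3*cos(4*exp(x))/2.
Step 1. Substitute u = exp(x), turning ∫(-6*exp(x)*sin(4*exp(x))) dx into ∫(-6*sin(4*u)) du: now ∫(-6*sin(4*u)) du.
Step 2. Evaluate the standard form: now 3*cos(4*u)/2.
Step 3. Substitute back u = exp(x): now 3*cos(4*exp(x))/2.
Answer: 3*cos(4*exp(x))/2.


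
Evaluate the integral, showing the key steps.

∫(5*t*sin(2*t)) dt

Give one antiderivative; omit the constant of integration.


Step 1. Integrate ∫(5*t*sin(2*t)) dt by parts with u = t, dv = (5*sin(2*t)) dt, so v = -5*cos(2*t)/2: now -5*t*cos(2*t)/2 + ∫(5*cos(2*t)/2) dt.
Step 2. Evaluate the standard form: now -5*t*cos(2*t)/2 + 5*sin(2*t)/4.
Answer: -5*t*cos(2*t)/2 + 5*sin(2*t)/4.


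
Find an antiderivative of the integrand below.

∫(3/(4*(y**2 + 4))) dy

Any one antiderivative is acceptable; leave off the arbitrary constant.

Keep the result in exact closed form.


Answer: 3*atan(y/2)/8.


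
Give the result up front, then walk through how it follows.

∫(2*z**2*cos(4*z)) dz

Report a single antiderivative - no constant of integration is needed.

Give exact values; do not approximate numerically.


The answer is z**2*sin(4*z)/2 + z*cos(4*z)/4 - sin(4*z)/16.
Step 1. Integrate ∫(2*z**2*cos(4*z)) dz by parts with u = z**2, dv = (2*cos(4*z)) dz, so v = sin(4*z)/2: now z**2*sin(4*z)/2 + ∫(-z*sin(4*z)) dz.
Step 2. Integrate ∫(-z*sin(4*z)) dz by parts with u = z, dv = (-sin(4*z)) dz, so v = cos(4*z)/4: now z**2*sin(4*z)/2 + z*cos(4*z)/4 + ∫(-cos(4*z)/4) dz.
Step 3. Evaluate the standard form: now z**2*sin(4*z)/2 + z*cos(4*z)/4 - sin(4*z)/16.
Answer: z**2*sin(4*z)/2 + z*cos(4*z)/4 - sin(4*z)/16.


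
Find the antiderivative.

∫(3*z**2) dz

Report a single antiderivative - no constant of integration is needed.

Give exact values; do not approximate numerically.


Answer: z**3.


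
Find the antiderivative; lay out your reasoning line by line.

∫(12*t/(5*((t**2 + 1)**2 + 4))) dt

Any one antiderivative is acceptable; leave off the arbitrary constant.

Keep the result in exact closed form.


Step 1. Substitute u = t**2 + 1, turning ∫(12*t/(5*((t**2 + 1)**2 + 4))) dt into ∫(6/(5*(u**2 + 4))) du: now ∫(6/(5*(u**2 + 4))) du.
Step 2. Evaluate the standard form: now 3*atan(u/2)/5.
Step 3. Substitute back u = t**2 + 1: now 3*atan(t**2/2 + 1/2)/5.
Answer: 3*atan(t**2/2 + 1/2)/5.


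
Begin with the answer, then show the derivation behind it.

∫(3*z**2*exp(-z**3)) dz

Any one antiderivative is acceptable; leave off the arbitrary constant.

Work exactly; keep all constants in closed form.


The answer is -exp(-z**3).
Step 1. Substitute u = z**3, turning ∫(3*z**2*exp(-z**3)) dz into ∫(exp(-u)) du: now ∫(exp(-u)) du.
Step 2. Evaluate the standard form: now -exp(-u).
Step 3. Substitute back u = z**3: now -exp(-z**3).
Answer: -exp(-z**3).


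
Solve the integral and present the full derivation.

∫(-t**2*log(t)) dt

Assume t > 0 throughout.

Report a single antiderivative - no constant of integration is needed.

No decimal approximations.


Step 1. Integrate ∫(-t**2*log(t)) dt by parts with u = log(t), dv = (-t**2) dt, so v = -t**3/3 [assuming t > 0]: now -t**3*log(t)/3 + ∫(t**2/3) dt.
Step 2. Evaluate the standard form: now -t**3*log(t)/3 + t**3/9.
Answer: -t**3*log(t)/3 + t**3/9.


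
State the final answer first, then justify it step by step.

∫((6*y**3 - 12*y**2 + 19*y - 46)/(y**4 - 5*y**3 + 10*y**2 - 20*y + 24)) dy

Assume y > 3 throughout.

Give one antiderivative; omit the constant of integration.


The answer is 5*log(y - 3) + log(y - 2) + atan(y/2)/2.
Step 1. Decompose ∫((6*y**3 - 12*y**2 + 19*y - 46)/(y**4 - 5*y**3 + 10*y**2 - 20*y + 24)) dy by partial fractions, (6*y**3 - 12*y**2 + 19*y - 46)/(y**4 - 5*y**3 + 10*y**2 - 20*y + 24) = 1/(y**2 + 4) + 1/(y - 2) + 5/(y - 3): now ∫(5/(y - 3)) dy + ∫(1/(y - 2)) dy + ∫(1/(y**2 + 4)) dy.
Step 2. Evaluate the standard form [assuming y > 3]: now 5*log(y - 3) + ∫(1/(y - 2)) dy + ∫(1/(y**2 + 4)) dy.
Step 3. Evaluate the standard form [assuming y > 2]: now 5*log(y - 3) + log(y - 2) + ∫(1/(y**2 + 4)) dy.
Step 4. Evaluate the standard form: now 5*log(y - 3) + log(y - 2) + atan(y/2)/2.
Answer: 5*log(y - 3) + log(y - 2) + atan(y/2)/2.


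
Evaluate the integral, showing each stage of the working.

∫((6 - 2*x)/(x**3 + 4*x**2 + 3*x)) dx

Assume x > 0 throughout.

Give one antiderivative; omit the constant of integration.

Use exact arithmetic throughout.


Step 1. Decompose ∫((6 - 2*x)/(x**3 + 4*x**2 + 3*x)) dx by partial fractions, (6 - 2*x)/(x**3 + 4*x**2 + 3*x) = 2/(x + 3) - 4/(x + 1) + 2/x: now ∫(2/x) dx + ∫(-4/(x + 1)) dx + ∫(2/(x + 3)) dx.
Step 2. Evaluate the standard form [assuming x > -3]: now 2*log(x + 3) + ∫(2/x) dx + ∫(-4/(x + 1)) dx.
Step 3. Evaluate the standard form [assuming x > -1]: now -4*log(x + 1) + 2*log(x + 3) + ∫(2/x) dx.
Step 4. Evaluate the standard form [assuming x > 0]: now 2*log(x) - 4*log(x + 1) + 2*log(x + 3).
Answer: 2*log(x) - 4*log(x + 1) + 2*log(x + 3).


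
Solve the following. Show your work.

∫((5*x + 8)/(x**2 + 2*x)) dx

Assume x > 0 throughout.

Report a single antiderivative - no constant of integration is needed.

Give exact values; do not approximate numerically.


Step 1. Decompose ∫((5*x + 8)/(x**2 + 2*x)) dx by partial fractions, (5*x + 8)/(x**2 + 2*x) = 1/(x + 2) + 4/x: now ∫(4/x) dx + ∫(1/(x + 2)) dx.
Step 2. Evaluate the standard form [assuming x > -2]: now log(x + 2) + ∫(4/x) dx.
Step 3. Evaluate the standard form [assuming x > 0]: now 4*log(x) + log(x + 2).
Answer: 4*log(x) + log(x + 2).


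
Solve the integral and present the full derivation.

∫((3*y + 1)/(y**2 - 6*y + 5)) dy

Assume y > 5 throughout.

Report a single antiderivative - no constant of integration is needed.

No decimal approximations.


Step 1. Decompose ∫((3*y + 1)/(y**2 - 6*y + 5)) dy by partial fractions, (3*y + 1)/(y**2 - 6*y + 5) = -1/(y - 1) + 4/(y - 5): now ∫(4/(y - 5)) dy + ∫(-1/(y - 1)) dy.
Step 2. Evaluate the standard form [assuming y > 1]: now -log(y - 1) + ∫(4/(y - 5)) dy.
Step 3. Evaluate the standard form [assuming y > 5]: now 4*log(y - 5) - log(y - 1).
Answer: 4*log(y - 5) - log(y - 1).


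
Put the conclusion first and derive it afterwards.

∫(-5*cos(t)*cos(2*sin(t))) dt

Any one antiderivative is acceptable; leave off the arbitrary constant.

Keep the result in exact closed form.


The answer is -5*sin(2*sin(t))/2.
Step 1. Substitute u = sin(t), turning ∫(-5*cos(t)*cos(2*sin(t))) dt into ∫(-5*cos(2*u)) du: now ∫(-5*cos(2*u)) du.
Step 2. Evaluate the standard form: now -5*sin(2*u)/2.
Step 3. Substitute back u = sin(t): now -5*sin(2*sin(t))/2.
Answer: -5*sin(2*sin(t))/2.


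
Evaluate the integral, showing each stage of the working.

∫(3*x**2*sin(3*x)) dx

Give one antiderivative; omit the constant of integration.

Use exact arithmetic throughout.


Step 1. Integrate ∫(3*x**2*sin(3*x)) dx by parts with u = x**2, dv = (3*sin(3*x)) dx, so v = -cos(3*x): now -x**2*cos(3*x) + ∫(2*x*cos(3*x)) dx.
Step 2. Integrate ∫(2*x*cos(3*x)) dx by parts with u = x, dv = (2*cos(3*x)) dx, so v = 2*sin(3*x)/3: now -x**2*cos(3*x) + 2*x*sin(3*x)/3 + ∫(-2*sin(3*x)/3) dx.
Step 3. Evaluate the standard form: now -x**2*cos(3*x) + 2*x*sin(3*x)/3 + 2*cos(3*x)/9.
Answer: -x**2*cos(3*x) + 2*x*sin(3*x)/3 + 2*cos(3*x)/9.


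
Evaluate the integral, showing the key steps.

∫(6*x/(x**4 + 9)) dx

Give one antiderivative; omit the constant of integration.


Step 1. Substitute u = x**2, turning ∫(6*x/(x**4 + 9)) dx into ∫(3/(u**2 + 9)) du: now ∫(3/(u**2 + 9)) du.
Step 2. Evaluate the standard form: now atan(u/3).
Step 3. Substitute back u = x**2: now atan(x**2/3).
Answer: atan(x**2/3).


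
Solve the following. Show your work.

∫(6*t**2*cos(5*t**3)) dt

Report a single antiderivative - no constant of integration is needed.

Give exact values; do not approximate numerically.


Step 1. Substitute u = t**3, turning ∫(6*t**2*cos(5*t**3)) dt into ∫(2*cos(5*u)) du: now ∫(2*cos(5*u)) du.
Step 2. Evaluate the standard form: now 2*sin(5*u)/5.
Step 3. Substitute back u = t**3: now 2*sin(5*t**3)/5.
Answer: 2*sin(5*t**3)/5.


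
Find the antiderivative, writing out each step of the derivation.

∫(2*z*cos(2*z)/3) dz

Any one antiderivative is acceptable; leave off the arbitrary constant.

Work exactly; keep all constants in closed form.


Step 1. Integrate ∫(2*z*cos(2*z)/3) dz by parts with u = z, dv = (2*cos(2*z)/3) dz, so v = sin(2*z)/3: now z*sin(2*z)/3 + ∫(-sin(2*z)/3) dz.
Step 2. Evaluate the standard form: now z*sin(2*z)/3 + cos(2*z)/6.
Answer: z*sin(2*z)/3 + cos(2*z)/6.


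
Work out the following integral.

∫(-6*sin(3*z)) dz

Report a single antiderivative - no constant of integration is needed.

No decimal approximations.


Answer: 2*cos(3*z).


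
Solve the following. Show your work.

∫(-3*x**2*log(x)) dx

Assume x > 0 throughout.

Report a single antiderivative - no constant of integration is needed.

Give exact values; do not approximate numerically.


Step 1. Integrate ∫(-3*x**2*log(x)) dx by parts with u = log(x), dv = (-3*x**2) dx, so v = -x**3 [assuming x > 0]: now -x**3*log(x) + ∫(x**2) dx.
Step 2. Evaluate the standard form: now -x**3*log(x) + x**3/3.
Answer: -x**3*log(x) + x**3/3.


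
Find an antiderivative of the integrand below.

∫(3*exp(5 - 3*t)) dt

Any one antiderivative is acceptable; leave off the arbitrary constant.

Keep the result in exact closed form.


Answer: -exp(5 - 3*t).


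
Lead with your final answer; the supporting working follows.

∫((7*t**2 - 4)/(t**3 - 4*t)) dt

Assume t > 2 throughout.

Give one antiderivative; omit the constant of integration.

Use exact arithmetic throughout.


The answer is log(t) + 3*log(t - 2) + 3*log(t + 2).
Step 1. Decompose ∫((7*t**2 - 4)/(t**3 - 4*t)) dt by partial fractions, (7*t**2 - 4)/(t**3 - 4*t) = 3/(t + 2) + 3/(t - 2) + 1/t: now ∫(1/t) dt + ∫(3/(t - 2)) dt + ∫(3/(t + 2)) dt.
Step 2. Evaluate the standard form [assuming t > -2]: now 3*log(t + 2) + ∫(1/t) dt + ∫(3/(t - 2)) dt.
Step 3. Evaluate the standard form [assuming t > 2]: now 3*log(t - 2) + 3*log(t + 2) + ∫(1/t) dt.
Step 4. Evaluate the standard form [assuming t > 0]: now log(t) + 3*log(t - 2) + 3*log(t + 2).
Answer: log(t) + 3*log(t - 2) + 3*log(t + 2).


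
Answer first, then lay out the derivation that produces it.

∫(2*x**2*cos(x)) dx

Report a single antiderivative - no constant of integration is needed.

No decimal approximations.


The answer is 2*x**2*sin(x) + 4*x*cos(x) - 4*sin(x).
Step 1. Integrate ∫(2*x**2*cos(x)) dx by parts with u = x**2, dv = (2*cos(x)) dx, so v = 2*sin(x): now 2*x**2*sin(x) + ∫(-4*x*sin(x)) dx.
Step 2. Integrate ∫(-4*x*sin(x)) dx by parts with u = x, dv = (-4*sin(x)) dx, so v = 4*cos(x): now 2*x**2*sin(x) + 4*x*cos(x) + ∫(-4*cos(x)) dx.
Step 3. Evaluate the standard form: now 2*x**2*sin(x) + 4*x*cos(x) - 4*sin(x).
Answer: 2*x**2*sin(x) + 4*x*cos(x) - 4*sin(x).


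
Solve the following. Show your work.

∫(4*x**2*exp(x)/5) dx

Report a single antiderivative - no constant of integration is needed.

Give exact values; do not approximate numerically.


Step 1. Integrate ∫(4*x**2*exp(x)/5) dx by parts with u = x**2, dv = (4*exp(x)/5) dx, so v = 4*exp(x)/5: now 4*x**2*exp(x)/5 + ∫(-8*x*exp(x)/5) dx.
Step 2. Integrate ∫(-8*x*exp(x)/5) dx by parts with u = x, dv = (-8*exp(x)/5) dx, so v = -8*exp(x)/5: now 4*x**2*exp(x)/5 - 8*x*exp(x)/5 + ∫(8*exp(x)/5) dx.
Step 3. Evaluate the standard form: now 4*x**2*exp(x)/5 - 8*x*exp(x)/5 + 8*exp(x)/5.
Answer: 4*x**2*exp(x)/5 - 8*x*exp(x)/5 + 8*exp(x)/5.


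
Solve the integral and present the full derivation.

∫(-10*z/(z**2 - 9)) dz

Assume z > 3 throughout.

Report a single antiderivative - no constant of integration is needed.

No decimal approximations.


Step 1. Decompose ∫(-10*z/(z**2 - 9)) dz by partial fractions, -10*z/(z**2 - 9) = -5/(z + 3) - 5/(z - 3): now ∫(-5/(z - 3)) dz + ∫(-5/(z + 3)) dz.
Step 2. Evaluate the standard form [assuming z > -3]: now -5*log(z + 3) + ∫(-5/(z - 3)) dz.
Step 3. Evaluate the standard form [assuming z > 3]: now -5*log(z - 3) - 5*log(z + 3).
Answer: -5*log(z - 3) - 5*log(z + 3).


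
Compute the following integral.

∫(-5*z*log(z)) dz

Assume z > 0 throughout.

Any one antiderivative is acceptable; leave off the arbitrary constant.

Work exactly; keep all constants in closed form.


Answer: -5*z**2*log(z)/2 + 5*z**2/4.


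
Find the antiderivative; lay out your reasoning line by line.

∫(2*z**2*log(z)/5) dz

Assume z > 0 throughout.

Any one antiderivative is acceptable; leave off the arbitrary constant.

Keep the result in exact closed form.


Step 1. Integrate ∫(2*z**2*log(z)/5) dz by parts with u = log(z), dv = (2*z**2/5) dz, so v = 2*z**3/15 [assuming z > 0]: now 2*z**3*log(z)/15 + ∫(-2*z**2/15) dz.
Step 2. Evaluate the standard form: now 2*z**3*log(z)/15 - 2*z**3/45.
Answer: 2*z**3*log(z)/15 - 2*z**3/45.


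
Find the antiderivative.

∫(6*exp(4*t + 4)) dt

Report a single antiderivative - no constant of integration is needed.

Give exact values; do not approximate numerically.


Answer: 3*exp(4*t + 4)/2.


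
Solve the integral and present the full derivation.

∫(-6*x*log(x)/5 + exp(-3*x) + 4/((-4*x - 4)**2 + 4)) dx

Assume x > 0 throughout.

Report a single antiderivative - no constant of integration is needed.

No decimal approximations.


Step 1. Rewrite: now ∫(-6*x*log(x)/5) dx + ∫(4/((-4*x - 4)**2 + 4)) dx + ∫(exp(-3*x)) dx.
Step 2. Integrate ∫(-6*x*log(x)/5) dx by parts with u = log(x), dv = (-6*x/5) dx, so v = -3*x**2/5 [assuming x > 0]: now -3*x**2*log(x)/5 + ∫(3*x/5) dx + ∫(4/((-4*x - 4)**2 + 4)) dx + ∫(exp(-3*x)) dx.
Step 3. Evaluate the standard form: now -3*x**2*log(x)/5 + 3*x**2/10 + ∫(4/((-4*x - 4)**2 + 4)) dx + ∫(exp(-3*x)) dx.
Step 4. Evaluate the standard form: now -3*x**2*log(x)/5 + 3*x**2/10 + ∫(4/((-4*x - 4)**2 + 4)) dx - exp(-3*x)/3.
Step 5. Substitute u = -4*x - 4, turning ∫(4/((-4*x - 4)**2 + 4)) dx into ∫(-1/(u**2 + 4)) du: now -3*x**2*log(x)/5 + 3*x**2/10 + ∫(-1/(u**2 + 4)) du - exp(-3*x)/3.
Step 6. Evaluate the standard form: now -3*x**2*log(x)/5 + 3*x**2/10 - atan(u/2)/2 - exp(-3*x)/3.
Step 7. Substitute back u = -4*x - 4: now -3*x**2*log(x)/5 + 3*x**2/10 + atan(2*x + 2)/2 - exp(-3*x)/3.
Answer: -3*x**2*log(x)/5 + 3*x**2/10 + atan(2*x + 2)/2 - exp(-3*x)/3.


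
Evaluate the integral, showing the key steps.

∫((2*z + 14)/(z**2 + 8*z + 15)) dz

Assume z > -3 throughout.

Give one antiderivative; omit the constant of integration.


Step 1. Decompose ∫((2*z + 14)/(z**2 + 8*z + 15)) dz by partial fractions, (2*z + 14)/(z**2 + 8*z + 15) = -2/(z + 5) + 4/(z + 3): now ∫(4/(z + 3)) dz + ∫(-2/(z + 5)) dz.
Step 2. Evaluate the standard form [assuming z > -3]: now 4*log(z + 3) + ∫(-2/(z + 5)) dz.
Step 3. Evaluate the standard form [assuming z > -5]: now 4*log(z + 3) - 2*log(z + 5).
Answer: 4*log(z + 3) - 2*log(z + 5).


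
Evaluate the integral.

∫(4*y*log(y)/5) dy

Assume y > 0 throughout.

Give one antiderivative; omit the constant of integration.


Answer: 2*y**2*log(y)/5 - y**2/5.


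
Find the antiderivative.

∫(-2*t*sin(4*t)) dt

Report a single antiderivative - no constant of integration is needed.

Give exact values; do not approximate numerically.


Answer: t*cos(4*t)/2 - sin(4*t)/8.


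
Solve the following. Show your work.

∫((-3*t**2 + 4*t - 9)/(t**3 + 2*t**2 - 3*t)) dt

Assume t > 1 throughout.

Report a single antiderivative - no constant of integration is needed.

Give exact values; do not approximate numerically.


Step 1. Decompose ∫((-3*t**2 + 4*t - 9)/(t**3 + 2*t**2 - 3*t)) dt by partial fractions, (-3*t**2 + 4*t - 9)/(t**3 + 2*t**2 - 3*t) = -4/(t + 3) - 2/(t - 1) + 3/t: now ∫(3/t) dt + ∫(-2/(t - 1)) dt + ∫(-4/(t + 3)) dt.
Step 2. Evaluate the standard form [assuming t > 1]: now -2*log(t - 1) + ∫(3/t) dt + ∫(-4/(t + 3)) dt.
Step 3. Evaluate the standard form [assuming t > -3]: now -2*log(t - 1) - 4*log(t + 3) + ∫(3/t) dt.
Step 4. Evaluate the standard form [assuming t > 0]: now 3*log(t) - 2*log(t - 1) - 4*log(t + 3).
Answer: 3*log(t) - 2*log(t - 1) - 4*log(t + 3).


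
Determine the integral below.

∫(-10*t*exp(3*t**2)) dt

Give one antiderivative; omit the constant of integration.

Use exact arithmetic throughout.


Answer: -5*exp(3*t**2)/3.


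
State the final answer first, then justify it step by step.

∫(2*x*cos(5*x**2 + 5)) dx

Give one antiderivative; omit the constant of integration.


The answer is sin(5*x**2 + 5)/5.
Step 1. Substitute u = x**2 + 1, turning ∫(2*x*cos(5*x**2 + 5)) dx into ∫(cos(5*u)) du: now ∫(cos(5*u)) du.
Step 2. Evaluate the standard form: now sin(5*u)/5.
Step 3. Substitute back u = x**2 + 1: now sin(5*x**2 + 5)/5.
Answer: sin(5*x**2 + 5)/5.


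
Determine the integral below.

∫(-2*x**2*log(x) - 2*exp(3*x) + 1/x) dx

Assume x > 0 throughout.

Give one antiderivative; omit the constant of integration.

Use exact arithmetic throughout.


Answer: -2*x**3*log(x)/3 + 2*x**3/9 - 2*exp(3*x)/3 + log(x).


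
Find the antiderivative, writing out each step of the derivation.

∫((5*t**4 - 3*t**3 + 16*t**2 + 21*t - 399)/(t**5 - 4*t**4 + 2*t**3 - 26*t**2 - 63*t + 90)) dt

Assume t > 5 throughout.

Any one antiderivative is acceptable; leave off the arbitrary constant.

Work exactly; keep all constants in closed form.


Step 1. Decompose ∫((5*t**4 - 3*t**3 + 16*t**2 + 21*t - 399)/(t**5 - 4*t**4 + 2*t**3 - 26*t**2 - 63*t + 90)) dt by partial fractions, (5*t**4 - 3*t**3 + 16*t**2 + 21*t - 399)/(t**5 - 4*t**4 + 2*t**3 - 26*t**2 - 63*t + 90) = -3/(t**2 + 9) - 1/(t + 2) + 3/(t - 1) + 3/(t - 5): now ∫(3/(t - 5)) dt + ∫(3/(t - 1)) dt + ∫(-1/(t + 2)) dt + ∫(-3/(t**2 + 9)) dt.
Step 2. Evaluate the standard form [assuming t > 5]: now 3*log(t - 5) + ∫(3/(t - 1)) dt + ∫(-1/(t + 2)) dt + ∫(-3/(t**2 + 9)) dt.
Step 3. Evaluate the standard form [assuming t > 1]: now 3*log(t - 5) + 3*log(t - 1) + ∫(-1/(t + 2)) dt + ∫(-3/(t**2 + 9)) dt.
Step 4. Evaluate the standard form [assuming t > -2]: now 3*log(t - 5) + 3*log(t - 1) - log(t + 2) + ∫(-3/(t**2 + 9)) dt.
Step 5. Evaluate the standard form: now 3*log(t - 5) + 3*log(t - 1) - log(t + 2) - atan(t/3).
Answer: 3*log(t - 5) + 3*log(t - 1) - log(t + 2) - atan(t/3).


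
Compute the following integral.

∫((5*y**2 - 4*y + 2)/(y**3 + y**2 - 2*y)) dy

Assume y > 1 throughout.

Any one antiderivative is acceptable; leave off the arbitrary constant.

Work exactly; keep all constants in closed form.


Answer: -log(y) + log(y - 1) + 5*log(y + 2).


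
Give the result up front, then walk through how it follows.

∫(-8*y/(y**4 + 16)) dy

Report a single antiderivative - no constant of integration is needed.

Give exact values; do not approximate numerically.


The answer is -atan(y**2/4).
Step 1. Substitute u = y**2, turning ∫(-8*y/(y**4 + 16)) dy into ∫(-4/(u**2 + 16)) du: now ∫(-4/(u**2 + 16)) du.
Step 2. Evaluate the standard form: now -atan(u/4).
Step 3. Substitute back u = y**2: now -atan(y**2/4).
Answer: -atan(y**2/4).


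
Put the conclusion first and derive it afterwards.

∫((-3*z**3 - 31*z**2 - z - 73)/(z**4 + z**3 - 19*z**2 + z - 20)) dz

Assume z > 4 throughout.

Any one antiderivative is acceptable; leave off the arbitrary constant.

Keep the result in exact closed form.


The answer is -5*log(z - 4) + 2*log(z + 5) + 2*atan(z).
Step 1. Decompose ∫((-3*z**3 - 31*z**2 - z - 73)/(z**4 + z**3 - 19*z**2 + z - 20)) dz by partial fractions, (-3*z**3 - 31*z**2 - z - 73)/(z**4 + z**3 - 19*z**2 + z - 20) = 2/(z**2 + 1) + 2/(z + 5) - 5/(z - 4): now ∫(-5/(z - 4)) dz + ∫(2/(z + 5)) dz + ∫(2/(z**2 + 1)) dz.
Step 2. Evaluate the standard form [assuming z > 4]: now -5*log(z - 4) + ∫(2/(z + 5)) dz + ∫(2/(z**2 + 1)) dz.
Step 3. Evaluate the standard form [assuming z > -5]: now -5*log(z - 4) + 2*log(z + 5) + ∫(2/(z**2 + 1)) dz.
Step 4. Evaluate the standard form: now -5*log(z - 4) + 2*log(z + 5) + 2*atan(z).
Answer: -5*log(z - 4) + 2*log(z + 5) + 2*atan(z).


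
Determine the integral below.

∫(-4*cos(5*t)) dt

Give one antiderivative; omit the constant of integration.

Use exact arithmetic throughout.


Answer: -4*sin(5*t)/5.


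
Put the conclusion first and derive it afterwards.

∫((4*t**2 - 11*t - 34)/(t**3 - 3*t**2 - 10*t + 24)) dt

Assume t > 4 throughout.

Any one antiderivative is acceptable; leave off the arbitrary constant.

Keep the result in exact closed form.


The answer is -log(t - 4) + 4*log(t - 2) + log(t + 3).
Step 1. Decompose ∫((4*t**2 - 11*t - 34)/(t**3 - 3*t**2 - 10*t + 24)) dt by partial fractions, (4*t**2 - 11*t - 34)/(t**3 - 3*t**2 - 10*t + 24) = 1/(t + 3) + 4/(t - 2) - 1/(t - 4): now ∫(-1/(t - 4)) dt + ∫(4/(t - 2)) dt + ∫(1/(t + 3)) dt.
Step 2. Evaluate the standard form [assuming t > 2]: now 4*log(t - 2) + ∫(-1/(t - 4)) dt + ∫(1/(t + 3)) dt.
Step 3. Evaluate the standard form [assuming t > 4]: now -log(t - 4) + 4*log(t - 2) + ∫(1/(t + 3)) dt.
Step 4. Evaluate the standard form [assuming t > -3]: now -log(t - 4) + 4*log(t - 2) + log(t + 3).
Answer: -log(t - 4) + 4*log(t - 2) + log(t + 3).


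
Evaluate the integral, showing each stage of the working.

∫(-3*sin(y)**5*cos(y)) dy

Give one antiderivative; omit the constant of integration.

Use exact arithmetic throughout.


Step 1. Substitute u = sin(y), turning ∫(-3*sin(y)**5*cos(y)) dy into ∫(-3*u**5) du: now ∫(-3*u**5) du.
Step 2. Evaluate the standard form: now -u**6/2.
Step 3. Substitute back u = sin(y): now -sin(y)**6/2.
Answer: -sin(y)**6/2.


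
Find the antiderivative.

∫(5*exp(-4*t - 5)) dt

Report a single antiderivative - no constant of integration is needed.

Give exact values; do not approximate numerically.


Answer: -5*exp(-4*t - 5)/4.


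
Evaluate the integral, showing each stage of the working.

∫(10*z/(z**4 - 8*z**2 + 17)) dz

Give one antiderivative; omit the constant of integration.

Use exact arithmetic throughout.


Step 1. Substitute u = z**2 - 4, turning ∫(10*z/(z**4 - 8*z**2 + 17)) dz into ∫(5/(u**2 + 1)) du: now ∫(5/(u**2 + 1)) du.
Step 2. Evaluate the standard form: now 5*atan(u).
Step 3. Substitute back u = z**2 - 4: now 5*atan(z**2 - 4).
Answer: 5*atan(z**2 - 4).


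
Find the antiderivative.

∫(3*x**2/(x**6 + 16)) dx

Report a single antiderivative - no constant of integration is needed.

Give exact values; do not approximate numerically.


Answer: atan(x**3/4)/4.


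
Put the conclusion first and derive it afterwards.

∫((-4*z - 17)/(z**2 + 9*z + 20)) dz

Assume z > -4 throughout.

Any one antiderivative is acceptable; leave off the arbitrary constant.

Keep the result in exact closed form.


The answer is -log(z + 4) - 3*log(z + 5).
Step 1. Decompose ∫((-4*z - 17)/(z**2 + 9*z + 20)) dz by partial fractions, (-4*z - 17)/(z**2 + 9*z + 20) = -3/(z + 5) - 1/(z + 4): now ∫(-1/(z + 4)) dz + ∫(-3/(z + 5)) dz.
Step 2. Evaluate the standard form [assuming z > -4]: now -log(z + 4) + ∫(-3/(z + 5)) dz.
Step 3. Evaluate the standard form [assuming z > -5]: now -log(z + 4) - 3*log(z + 5).
Answer: -log(z + 4) - 3*log(z + 5).


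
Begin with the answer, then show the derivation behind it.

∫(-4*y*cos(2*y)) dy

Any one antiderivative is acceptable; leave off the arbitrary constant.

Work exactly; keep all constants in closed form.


The answer is -2*y*sin(2*y) - cos(2*y).
Step 1. Integrate ∫(-4*y*cos(2*y)) dy by parts with u = y, dv = (-4*cos(2*y)) dy, so v = -2*sin(2*y): now -2*y*sin(2*y) + ∫(2*sin(2*y)) dy.
Step 2. Evaluate the standard form: now -2*y*sin(2*y) - cos(2*y).
Answer: -2*y*sin(2*y) - cos(2*y).


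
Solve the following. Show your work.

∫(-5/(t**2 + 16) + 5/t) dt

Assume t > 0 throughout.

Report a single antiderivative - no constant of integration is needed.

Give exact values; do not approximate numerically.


Step 1. Rewrite: now ∫(5/t) dt + ∫(-5/(t**2 + 16)) dt.
Step 2. Evaluate the standard form: now -5*atan(t/4)/4 + ∫(5/t) dt.
Step 3. Evaluate the standard form [assuming t > 0]: now 5*log(t) - 5*atan(t/4)/4.
Answer: 5*log(t) - 5*atan(t/4)/4.


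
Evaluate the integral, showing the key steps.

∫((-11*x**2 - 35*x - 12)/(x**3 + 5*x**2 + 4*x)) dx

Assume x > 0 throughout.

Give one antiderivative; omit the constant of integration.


Step 1. Decompose ∫((-11*x**2 - 35*x - 12)/(x**3 + 5*x**2 + 4*x)) dx by partial fractions, (-11*x**2 - 35*x - 12)/(x**3 + 5*x**2 + 4*x) = -4/(x + 4) - 4/(x + 1) - 3/x: now ∫(-3/x) dx + ∫(-4/(x + 1)) dx + ∫(-4/(x + 4)) dx.
Step 2. Evaluate the standard form [assuming x > 0]: now -3*log(x) + ∫(-4/(x + 1)) dx + ∫(-4/(x + 4)) dx.
Step 3. Evaluate the standard form [assuming x > -4]: now -3*log(x) - 4*log(x + 4) + ∫(-4/(x + 1)) dx.
Step 4. Evaluate the standard form [assuming x > -1]: now -3*log(x) - 4*log(x + 1) - 4*log(x + 4).
Answer: -3*log(x) - 4*log(x + 1) - 4*log(x + 4).


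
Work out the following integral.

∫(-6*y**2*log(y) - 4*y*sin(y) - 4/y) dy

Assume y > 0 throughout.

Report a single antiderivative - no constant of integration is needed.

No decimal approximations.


Answer: -2*y**3*log(y) + 2*y**3/3 + 4*y*cos(y) - 4*log(y) - 4*sin(y).


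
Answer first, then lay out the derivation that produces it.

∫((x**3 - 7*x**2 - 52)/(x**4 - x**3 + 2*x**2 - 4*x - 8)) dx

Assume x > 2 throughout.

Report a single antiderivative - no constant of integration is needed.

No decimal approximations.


The answer is -3*log(x - 2) + 4*log(x + 1) + 2*atan(x/2).
Step 1. Decompose ∫((x**3 - 7*x**2 - 52)/(x**4 - x**3 + 2*x**2 - 4*x - 8)) dx by partial fractions, (x**3 - 7*x**2 - 52)/(x**4 - x**3 + 2*x**2 - 4*x - 8) = 4/(x**2 + 4) + 4/(x + 1) - 3/(x - 2): now ∫(-3/(x - 2)) dx + ∫(4/(x + 1)) dx + ∫(4/(x**2 + 4)) dx.
Step 2. Evaluate the standard form [assuming x > 2]: now -3*log(x - 2) + ∫(4/(x + 1)) dx + ∫(4/(x**2 + 4)) dx.
Step 3. Evaluate the standard form [assuming x > -1]: now -3*log(x - 2) + 4*log(x + 1) + ∫(4/(x**2 + 4)) dx.
Step 4. Evaluate the standard form: now -3*log(x - 2) + 4*log(x + 1) + 2*atan(x/2).
Answer: -3*log(x - 2) + 4*log(x + 1) + 2*atan(x/2).


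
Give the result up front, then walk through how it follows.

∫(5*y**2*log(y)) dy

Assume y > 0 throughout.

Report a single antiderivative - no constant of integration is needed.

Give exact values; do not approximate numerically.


The answer is 5*y**3*log(y)/3 - 5*y**3/9.
Step 1. Integrate ∫(5*y**2*log(y)) dy by parts with u = log(y), dv = (5*y**2) dy, so v = 5*y**3/3 [assuming y > 0]: now 5*y**3*log(y)/3 + ∫(-5*y**2/3) dy.
Step 2. Evaluate the standard form: now 5*y**3*log(y)/3 - 5*y**3/9.
Answer: 5*y**3*log(y)/3 - 5*y**3/9.


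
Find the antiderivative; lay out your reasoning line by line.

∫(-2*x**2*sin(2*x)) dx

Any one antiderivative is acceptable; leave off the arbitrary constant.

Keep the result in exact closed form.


Step 1. Integrate ∫(-2*x**2*sin(2*x)) dx by parts with u = x**2, dv = (-2*sin(2*x)) dx, so v = cos(2*x): now x**2*cos(2*x) + ∫(-2*x*cos(2*x)) dx.
Step 2. Integrate ∫(-2*x*cos(2*x)) dx by parts with u = x, dv = (-2*cos(2*x)) dx, so v = -sin(2*x): now x**2*cos(2*x) - x*sin(2*x) + ∫(sin(2*x)) dx.
Step 3. Evaluate the standard form: now x**2*cos(2*x) - x*sin(2*x) - cos(2*x)/2.
Answer: x**2*cos(2*x) - x*sin(2*x) - cos(2*x)/2.


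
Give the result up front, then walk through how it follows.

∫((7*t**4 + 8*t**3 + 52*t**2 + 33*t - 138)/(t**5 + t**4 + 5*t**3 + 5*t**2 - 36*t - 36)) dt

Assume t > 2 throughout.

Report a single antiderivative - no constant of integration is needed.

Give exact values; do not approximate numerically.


The answer is 2*log(t - 2) + 4*log(t + 1) + log(t + 2) + atan(t/3).
Step 1. Decompose ∫((7*t**4 + 8*t**3 + 52*t**2 + 33*t - 138)/(t**5 + t**4 + 5*t**3 + 5*t**2 - 36*t - 36)) dt by partial fractions, (7*t**4 + 8*t**3 + 52*t**2 + 33*t - 138)/(t**5 + t**4 + 5*t**3 + 5*t**2 - 36*t - 36) = 3/(t**2 + 9) + 1/(t + 2) + 4/(t + 1) + 2/(t - 2): now ∫(2/(t - 2)) dt + ∫(4/(t + 1)) dt + ∫(1/(t + 2)) dt + ∫(3/(t**2 + 9)) dt.
Step 2. Evaluate the standard form [assuming t > 2]: now 2*log(t - 2) + ∫(4/(t + 1)) dt + ∫(1/(t + 2)) dt + ∫(3/(t**2 + 9)) dt.
Step 3. Evaluate the standard form [assuming t > -2]: now 2*log(t - 2) + log(t + 2) + ∫(4/(t + 1)) dt + ∫(3/(t**2 + 9)) dt.
Step 4. Evaluate the standard form [assuming t > -1]: now 2*log(t - 2) + 4*log(t + 1) + log(t + 2) + ∫(3/(t**2 + 9)) dt.
Step 5. Evaluate the standard form: now 2*log(t - 2) + 4*log(t + 1) + log(t + 2) + atan(t/3).
Answer: 2*log(t - 2) + 4*log(t + 1) + log(t + 2) + atan(t/3).
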